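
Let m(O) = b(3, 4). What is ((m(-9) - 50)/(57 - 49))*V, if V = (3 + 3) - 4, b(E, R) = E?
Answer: -47/4 ≈ -11.750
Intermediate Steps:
m(O) = 3
V = 2 (V = 6 - 4 = 2)
((m(-9) - 50)/(57 - 49))*V = ((3 - 50)/(57 - 49))*2 = -47/8*2 = -47/4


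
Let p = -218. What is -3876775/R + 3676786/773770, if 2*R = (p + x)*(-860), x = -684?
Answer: -157365397379/30011443220 ≈ -5.2435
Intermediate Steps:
R = 387860 (R = ((-218 - 684)*(-860))/2 = (-902*(-860))/2 = (½)*775720 = 387860)
-3876775/R + 3676786/773770 = -3876775/387860 + 3676786/773770 = -3876775*1/387860 + 3676786*(1/773770) = -775355/77572 + 1838393/386885 = -157365397379/30011443220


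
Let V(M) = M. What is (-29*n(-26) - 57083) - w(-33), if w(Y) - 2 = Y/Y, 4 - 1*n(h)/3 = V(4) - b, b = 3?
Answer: -57347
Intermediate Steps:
n(h) = 9 (n(h) = 12 - 3*(4 - 1*3) = 12 - 3*(4 - 3) = 12 - 3*1 = 12 - 3 = 9)
w(Y) = 3 (w(Y) = 2 + Y/Y = 2 + 1 = 3)
(-29*n(-26) - 57083) - w(-33) = (-29*9 - 57083) - 1*3 = (-261 - 57083) - 3 = -57344 - 3 = -57347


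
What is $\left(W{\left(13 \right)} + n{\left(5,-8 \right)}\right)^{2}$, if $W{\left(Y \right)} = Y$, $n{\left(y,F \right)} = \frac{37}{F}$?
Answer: $\frac{4489}{64} \approx 70.141$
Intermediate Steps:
$\left(W{\left(13 \right)} + n{\left(5,-8 \right)}\right)^{2} = \left(13 + \frac{37}{-8}\right)^{2} = \left(13 + 37 \left(- \frac{1}{8}\right)\right)^{2} = \left(13 - \frac{37}{8}\right)^{2} = \left(\frac{67}{8}\right)^{2} = \frac{4489}{64}$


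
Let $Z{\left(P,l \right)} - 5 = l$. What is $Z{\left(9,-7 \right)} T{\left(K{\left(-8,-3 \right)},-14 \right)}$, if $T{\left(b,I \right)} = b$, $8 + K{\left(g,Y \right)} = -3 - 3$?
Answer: $28$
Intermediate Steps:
$K{\left(g,Y \right)} = -14$ ($K{\left(g,Y \right)} = -8 - 6 = -14$)
$Z{\left(P,l \right)} = 5 + l$
$Z{\left(9,-7 \right)} T{\left(K{\left(-8,-3 \right)},-14 \right)} = \left(5 - 7\right) \left(-14\right) = \left(-2\right) \left(-14\right) = 28$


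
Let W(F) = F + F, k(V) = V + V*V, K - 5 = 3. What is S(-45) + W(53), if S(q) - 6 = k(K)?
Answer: 184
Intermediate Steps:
K = 8 (K = 5 + 3 = 8)
k(V) = V + V**2
S(q) = 78 (S(q) = 6 + 8*(1 + 8) = 6 + 8*9 = 6 + 72 = 78)
W(F) = 2*F
S(-45) + W(53) = 78 + 2*53 = 78 + 106 = 184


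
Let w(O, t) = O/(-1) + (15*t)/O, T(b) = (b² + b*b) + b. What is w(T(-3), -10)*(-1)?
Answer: 25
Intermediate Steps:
T(b) = b + 2*b² (T(b) = (b² + b²) + b = 2*b² + b = b + 2*b²)
w(O, t) = -O + 15*t/O (w(O, t) = O*(-1) + 15*t/O = -O + 15*t/O)
w(T(-3), -10)*(-1) = (-(-3)*(1 + 2*(-3)) + 15*(-10)/(-3*(1 + 2*(-3))))*(-1) = (-(-3)*(1 - 6) + 15*(-10)/(-3*(1 - 6)))*(-1) = (-(-3)*(-5) + 15*(-10)/(-3*(-5)))*(-1) = (-1*15 + 15*(-10)/15)*(-1) = (-15 + 15*(-10)*(1/15))*(-1) = (-15 - 10)*(-1) = -25*(-1) = 25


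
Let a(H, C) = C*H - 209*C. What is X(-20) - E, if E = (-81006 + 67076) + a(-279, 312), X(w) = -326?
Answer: 165860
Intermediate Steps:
a(H, C) = -209*C + C*H
E = -166186 (E = (-81006 + 67076) + 312*(-209 - 279) = -13930 + 312*(-488) = -13930 - 152256 = -166186)
X(-20) - E = -326 - 1*(-166186) = -326 + 166186 = 165860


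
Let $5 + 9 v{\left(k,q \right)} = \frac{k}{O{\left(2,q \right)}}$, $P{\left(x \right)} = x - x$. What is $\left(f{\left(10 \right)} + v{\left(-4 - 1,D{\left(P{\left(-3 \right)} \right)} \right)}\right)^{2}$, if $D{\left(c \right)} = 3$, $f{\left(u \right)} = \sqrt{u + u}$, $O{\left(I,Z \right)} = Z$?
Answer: $\frac{14980}{729} - \frac{80 \sqrt{5}}{27} \approx 13.923$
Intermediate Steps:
$P{\left(x \right)} = 0$
$f{\left(u \right)} = \sqrt{2} \sqrt{u}$ ($f{\left(u \right)} = \sqrt{2 u} = \sqrt{2} \sqrt{u}$)
$v{\left(k,q \right)} = - \frac{5}{9} + \frac{k}{9 q}$ ($v{\left(k,q \right)} = - \frac{5}{9} + \frac{k \frac{1}{q}}{9} = - \frac{5}{9} + \frac{k}{9 q}$)
$\left(f{\left(10 \right)} + v{\left(-4 - 1,D{\left(P{\left(-3 \right)} \right)} \right)}\right)^{2} = \left(\sqrt{2} \sqrt{10} + \frac{\left(-4 - 1\right) - 15}{9 \cdot 3}\right)^{2} = \left(2 \sqrt{5} + \frac{1}{9} \cdot \frac{1}{3} \left(\left(-4 - 1\right) - 15\right)\right)^{2} = \left(2 \sqrt{5} + \frac{1}{9} \cdot \frac{1}{3} \left(-5 - 15\right)\right)^{2} = \left(2 \sqrt{5} + \frac{1}{9} \cdot \frac{1}{3} \left(-20\right)\right)^{2} = \left(2 \sqrt{5} - \frac{20}{27}\right)^{2} = \left(- \frac{20}{27} + 2 \sqrt{5}\right)^{2}$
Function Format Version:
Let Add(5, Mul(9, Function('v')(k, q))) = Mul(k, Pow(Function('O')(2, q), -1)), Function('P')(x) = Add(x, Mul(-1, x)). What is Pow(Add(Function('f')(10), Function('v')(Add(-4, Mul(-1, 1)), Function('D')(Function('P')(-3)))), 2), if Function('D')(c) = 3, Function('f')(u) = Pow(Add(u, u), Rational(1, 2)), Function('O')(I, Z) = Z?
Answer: Add(Rational(14980, 729), Mul(Rational(-80, 27), Pow(5, Rational(1, 2)))) ≈ 13.923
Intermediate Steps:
Function('P')(x) = 0
Function('f')(u) = Mul(Pow(2, Rational(1, 2)), Pow(u, Rational(1, 2))) (Function('f')(u) = Pow(Mul(2, u), Rational(1, 2)) = Mul(Pow(2, Rational(1, 2)), Pow(u, Rational(1, 2))))
Function('v')(k, q) = Add(Rational(-5, 9), Mul(Rational(1, 9), k, Pow(q, -1))) (Function('v')(k, q) = Add(Rational(-5, 9), Mul(Rational(1, 9), Mul(k, Pow(q, -1)))) = Add(Rational(-5, 9), Mul(Rational(1, 9), k, Pow(q, -1))))
Pow(Add(Function('f')(10), Function('v')(Add(-4, Mul(-1, 1)), Function('D')(Function('P')(-3)))), 2) = Pow(Add(Mul(Pow(2, Rational(1, 2)), Pow(10, Rational(1, 2))), Mul(Rational(1, 9), Pow(3, -1), Add(Add(-4, Mul(-1, 1)), Mul(-5, 3)))), 2) = Pow(Add(Mul(2, Pow(5, Rational(1, 2))), Mul(Rational(1, 9), Rational(1, 3), Add(Add(-4, -1), -15))), 2) = Pow(Add(Mul(2, Pow(5, Rational(1, 2))), Mul(Rational(1, 9), Rational(1, 3), Add(-5, -15))), 2) = Pow(Add(Mul(2, Pow(5, Rational(1, 2))), Mul(Rational(1, 9), Rational(1, 3), -20)), 2) = Pow(Add(Mul(2, Pow(5, Rational(1, 2))), Rational(-20, 27)), 2) = Pow(Add(Rational(-20, 27), Mul(2, Pow(5, Rational(1, 2)))), 2)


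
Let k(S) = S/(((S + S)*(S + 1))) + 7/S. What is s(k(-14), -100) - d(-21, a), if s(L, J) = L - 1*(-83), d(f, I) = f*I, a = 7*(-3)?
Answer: -4661/13 ≈ -358.54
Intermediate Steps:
a = -21
d(f, I) = I*f
k(S) = 1/(2*(1 + S)) + 7/S (k(S) = S/(((2*S)*(1 + S))) + 7/S = S/((2*S*(1 + S))) + 7/S = S*(1/(2*S*(1 + S))) + 7/S = 1/(2*(1 + S)) + 7/S)
s(L, J) = 83 + L (s(L, J) = L + 83 = 83 + L)
s(k(-14), -100) - d(-21, a) = (83 + (½)*(14 + 15*(-14))/(-14*(1 - 14))) - (-21)*(-21) = (83 + (½)*(-1/14)*(14 - 210)/(-13)) - 1*441 = (83 + (½)*(-1/14)*(-1/13)*(-196)) - 441 = (83 - 7/13) - 441 = 1072/13 - 441 = -4661/13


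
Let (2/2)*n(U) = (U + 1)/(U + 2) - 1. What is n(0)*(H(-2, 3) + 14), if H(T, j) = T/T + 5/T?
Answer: -25/4 ≈ -6.2500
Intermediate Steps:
H(T, j) = 1 + 5/T
n(U) = -1 + (1 + U)/(2 + U) (n(U) = (U + 1)/(U + 2) - 1 = (1 + U)/(2 + U) - 1 = -1 + (1 + U)/(2 + U))
n(0)*(H(-2, 3) + 14) = (-1/(2 + 0))*((5 - 2)/(-2) + 14) = (-1/2)*(-½*3 + 14) = (-1*½)*(-3/2 + 14) = -½*25/2 = -25/4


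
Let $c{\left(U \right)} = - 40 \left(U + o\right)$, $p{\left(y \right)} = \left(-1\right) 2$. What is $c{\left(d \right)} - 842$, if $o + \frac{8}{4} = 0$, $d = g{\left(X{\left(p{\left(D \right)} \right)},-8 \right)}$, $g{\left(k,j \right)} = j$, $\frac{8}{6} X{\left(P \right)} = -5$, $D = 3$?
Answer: $-442$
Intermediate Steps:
$p{\left(y \right)} = -2$
$X{\left(P \right)} = - \frac{15}{4}$ ($X{\left(P \right)} = \frac{3}{4} \left(-5\right) = - \frac{15}{4}$)
$d = -8$
$o = -2$ ($o = -2 + 0 = -2$)
$c{\left(U \right)} = 80 - 40 U$ ($c{\left(U \right)} = - 40 \left(U - 2\right) = - 40 \left(-2 + U\right) = 80 - 40 U$)
$c{\left(d \right)} - 842 = \left(80 - -320\right) - 842 = \left(80 + 320\right) - 842 = 400 - 842 = -442$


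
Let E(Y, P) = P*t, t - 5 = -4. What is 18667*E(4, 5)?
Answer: 93335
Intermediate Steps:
t = 1 (t = 5 - 4 = 1)
E(Y, P) = P (E(Y, P) = P*1 = P)
18667*E(4, 5) = 18667*5 = 93335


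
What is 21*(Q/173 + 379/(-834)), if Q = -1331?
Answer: -8229347/48094 ≈ -171.11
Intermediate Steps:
21*(Q/173 + 379/(-834)) = 21*(-1331/173 + 379/(-834)) = 21*(-1331*1/173 + 379*(-1/834)) = 21*(-1331/173 - 379/834) = 21*(-1175621/144282) = -8229347/48094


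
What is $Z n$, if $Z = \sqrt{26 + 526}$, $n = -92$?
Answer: $- 184 \sqrt{138} \approx -2161.5$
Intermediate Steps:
$Z = 2 \sqrt{138}$ ($Z = \sqrt{552} = 2 \sqrt{138} \approx 23.495$)
$Z n = 2 \sqrt{138} \left(-92\right) = - 184 \sqrt{138}$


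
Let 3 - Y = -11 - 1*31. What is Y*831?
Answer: 37395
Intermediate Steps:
Y = 45 (Y = 3 - (-11 - 1*31) = 3 - (-11 - 31) = 3 - 1*(-42) = 3 + 42 = 45)
Y*831 = 45*831 = 37395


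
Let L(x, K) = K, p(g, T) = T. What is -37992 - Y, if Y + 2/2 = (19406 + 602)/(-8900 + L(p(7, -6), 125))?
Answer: -333351017/8775 ≈ -37989.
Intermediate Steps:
Y = -28783/8775 (Y = -1 + (19406 + 602)/(-8900 + 125) = -1 + 20008/(-8775) = -1 + 20008*(-1/8775) = -1 - 20008/8775 = -28783/8775 ≈ -3.2801)
-37992 - Y = -37992 - 1*(-28783/8775) = -37992 + 28783/8775 = -333351017/8775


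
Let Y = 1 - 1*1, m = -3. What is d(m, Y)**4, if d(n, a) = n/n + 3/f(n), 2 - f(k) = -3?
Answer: 4096/625 ≈ 6.5536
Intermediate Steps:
f(k) = 5 (f(k) = 2 - 1*(-3) = 2 + 3 = 5)
Y = 0 (Y = 1 - 1 = 0)
d(n, a) = 8/5 (d(n, a) = n/n + 3/5 = 1 + 3*(1/5) = 1 + 3/5 = 8/5)
d(m, Y)**4 = (8/5)**4 = 4096/625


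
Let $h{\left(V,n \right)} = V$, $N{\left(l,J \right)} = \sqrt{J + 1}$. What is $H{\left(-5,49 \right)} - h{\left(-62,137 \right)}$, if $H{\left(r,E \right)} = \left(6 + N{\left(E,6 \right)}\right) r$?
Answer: $32 - 5 \sqrt{7} \approx 18.771$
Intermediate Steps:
$N{\left(l,J \right)} = \sqrt{1 + J}$
$H{\left(r,E \right)} = r \left(6 + \sqrt{7}\right)$ ($H{\left(r,E \right)} = \left(6 + \sqrt{1 + 6}\right) r = \left(6 + \sqrt{7}\right) r = r \left(6 + \sqrt{7}\right)$)
$H{\left(-5,49 \right)} - h{\left(-62,137 \right)} = - 5 \left(6 + \sqrt{7}\right) - -62 = \left(-30 - 5 \sqrt{7}\right) + 62 = 32 - 5 \sqrt{7}$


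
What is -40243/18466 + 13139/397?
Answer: 32378329/1047286 ≈ 30.916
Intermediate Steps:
-40243/18466 + 13139/397 = -40243*1/18466 + 13139*(1/397) = -5749/2638 + 13139/397 = 32378329/1047286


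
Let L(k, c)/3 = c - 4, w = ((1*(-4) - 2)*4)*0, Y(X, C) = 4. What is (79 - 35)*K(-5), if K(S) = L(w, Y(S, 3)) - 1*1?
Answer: -44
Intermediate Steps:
w = 0 (w = ((-4 - 2)*4)*0 = -6*4*0 = -24*0 = 0)
L(k, c) = -12 + 3*c (L(k, c) = 3*(c - 4) = 3*(-4 + c) = -12 + 3*c)
K(S) = -1 (K(S) = (-12 + 3*4) - 1*1 = (-12 + 12) - 1 = 0 - 1 = -1)
(79 - 35)*K(-5) = (79 - 35)*(-1) = 44*(-1) = -44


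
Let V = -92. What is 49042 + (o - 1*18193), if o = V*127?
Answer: 19165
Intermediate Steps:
o = -11684 (o = -92*127 = -11684)
49042 + (o - 1*18193) = 49042 + (-11684 - 1*18193) = 49042 + (-11684 - 18193) = 49042 - 29877 = 19165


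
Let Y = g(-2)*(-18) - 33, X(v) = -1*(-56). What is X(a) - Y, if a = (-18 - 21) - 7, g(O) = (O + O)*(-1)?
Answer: 161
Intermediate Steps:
g(O) = -2*O (g(O) = (2*O)*(-1) = -2*O)
a = -46 (a = -39 - 7 = -46)
X(v) = 56
Y = -105 (Y = -2*(-2)*(-18) - 33 = 4*(-18) - 33 = -72 - 33 = -105)
X(a) - Y = 56 - 1*(-105) = 56 + 105 = 161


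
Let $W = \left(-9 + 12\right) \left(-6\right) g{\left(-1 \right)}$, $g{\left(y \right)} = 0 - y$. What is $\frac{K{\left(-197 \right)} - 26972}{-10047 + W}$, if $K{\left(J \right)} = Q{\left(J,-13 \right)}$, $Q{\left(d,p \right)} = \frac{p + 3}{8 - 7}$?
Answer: $\frac{8994}{3355} \approx 2.6808$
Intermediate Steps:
$Q{\left(d,p \right)} = 3 + p$ ($Q{\left(d,p \right)} = \frac{3 + p}{1} = \left(3 + p\right) 1 = 3 + p$)
$g{\left(y \right)} = - y$
$K{\left(J \right)} = -10$ ($K{\left(J \right)} = 3 - 13 = -10$)
$W = -18$ ($W = \left(-9 + 12\right) \left(-6\right) \left(\left(-1\right) \left(-1\right)\right) = 3 \left(-6\right) 1 = \left(-18\right) 1 = -18$)
$\frac{K{\left(-197 \right)} - 26972}{-10047 + W} = \frac{-10 - 26972}{-10047 - 18} = - \frac{26982}{-10065} = \left(-26982\right) \left(- \frac{1}{10065}\right) = \frac{8994}{3355}$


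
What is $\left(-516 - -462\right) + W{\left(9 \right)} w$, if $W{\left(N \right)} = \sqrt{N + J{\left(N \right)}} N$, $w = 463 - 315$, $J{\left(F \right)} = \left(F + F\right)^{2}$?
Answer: $-54 + 3996 \sqrt{37} \approx 24253.0$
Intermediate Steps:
$J{\left(F \right)} = 4 F^{2}$ ($J{\left(F \right)} = \left(2 F\right)^{2} = 4 F^{2}$)
$w = 148$ ($w = 463 - 315 = 148$)
$W{\left(N \right)} = N \sqrt{N + 4 N^{2}}$ ($W{\left(N \right)} = \sqrt{N + 4 N^{2}} N = N \sqrt{N + 4 N^{2}}$)
$\left(-516 - -462\right) + W{\left(9 \right)} w = \left(-516 - -462\right) + 9 \sqrt{9 \left(1 + 4 \cdot 9\right)} 148 = \left(-516 + 462\right) + 9 \sqrt{9 \left(1 + 36\right)} 148 = -54 + 9 \sqrt{9 \cdot 37} \cdot 148 = -54 + 9 \sqrt{333} \cdot 148 = -54 + 9 \cdot 3 \sqrt{37} \cdot 148 = -54 + 27 \sqrt{37} \cdot 148 = -54 + 3996 \sqrt{37}$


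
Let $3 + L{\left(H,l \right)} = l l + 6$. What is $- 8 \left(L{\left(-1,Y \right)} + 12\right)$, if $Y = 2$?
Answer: $-152$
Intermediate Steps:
$L{\left(H,l \right)} = 3 + l^{2}$ ($L{\left(H,l \right)} = -3 + \left(l l + 6\right) = -3 + \left(l^{2} + 6\right) = -3 + \left(6 + l^{2}\right) = 3 + l^{2}$)
$- 8 \left(L{\left(-1,Y \right)} + 12\right) = - 8 \left(\left(3 + 2^{2}\right) + 12\right) = - 8 \left(\left(3 + 4\right) + 12\right) = - 8 \left(7 + 12\right) = \left(-8\right) 19 = -152$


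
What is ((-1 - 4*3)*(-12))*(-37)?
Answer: -5772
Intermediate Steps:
((-1 - 4*3)*(-12))*(-37) = ((-1 - 12)*(-12))*(-37) = -13*(-12)*(-37) = 156*(-37) = -5772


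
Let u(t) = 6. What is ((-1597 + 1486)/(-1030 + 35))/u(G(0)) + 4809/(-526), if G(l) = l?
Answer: -2387612/261685 ≈ -9.1240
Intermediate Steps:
((-1597 + 1486)/(-1030 + 35))/u(G(0)) + 4809/(-526) = ((-1597 + 1486)/(-1030 + 35))/6 + 4809/(-526) = -111/(-995)*(⅙) + 4809*(-1/526) = -111*(-1/995)*(⅙) - 4809/526 = (111/995)*(⅙) - 4809/526 = 37/1990 - 4809/526 = -2387612/261685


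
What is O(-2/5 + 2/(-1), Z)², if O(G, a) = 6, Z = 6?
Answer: 36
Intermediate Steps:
O(-2/5 + 2/(-1), Z)² = 6² = 36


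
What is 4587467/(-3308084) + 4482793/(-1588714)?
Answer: -11058814423025/2627799681988 ≈ -4.2084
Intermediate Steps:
4587467/(-3308084) + 4482793/(-1588714) = 4587467*(-1/3308084) + 4482793*(-1/1588714) = -4587467/3308084 - 4482793/1588714 = -11058814423025/2627799681988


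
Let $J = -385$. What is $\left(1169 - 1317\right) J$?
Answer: $56980$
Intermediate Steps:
$\left(1169 - 1317\right) J = \left(1169 - 1317\right) \left(-385\right) = \left(-148\right) \left(-385\right) = 56980$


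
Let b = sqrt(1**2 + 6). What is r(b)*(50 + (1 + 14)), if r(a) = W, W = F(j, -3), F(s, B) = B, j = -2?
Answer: -195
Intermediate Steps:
b = sqrt(7) (b = sqrt(1 + 6) = sqrt(7) ≈ 2.6458)
W = -3
r(a) = -3
r(b)*(50 + (1 + 14)) = -3*(50 + (1 + 14)) = -3*(50 + 15) = -3*65 = -195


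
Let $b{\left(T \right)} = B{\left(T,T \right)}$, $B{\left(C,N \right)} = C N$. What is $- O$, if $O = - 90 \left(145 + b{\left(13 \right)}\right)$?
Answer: $28260$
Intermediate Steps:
$b{\left(T \right)} = T^{2}$ ($b{\left(T \right)} = T T = T^{2}$)
$O = -28260$ ($O = - 90 \left(145 + 13^{2}\right) = - 90 \left(145 + 169\right) = \left(-90\right) 314 = -28260$)
$- O = \left(-1\right) \left(-28260\right) = 28260$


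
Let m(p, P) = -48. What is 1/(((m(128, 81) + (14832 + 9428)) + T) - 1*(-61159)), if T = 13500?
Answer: 1/98871 ≈ 1.0114e-5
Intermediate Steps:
1/(((m(128, 81) + (14832 + 9428)) + T) - 1*(-61159)) = 1/(((-48 + (14832 + 9428)) + 13500) - 1*(-61159)) = 1/(((-48 + 24260) + 13500) + 61159) = 1/((24212 + 13500) + 61159) = 1/(37712 + 61159) = 1/98871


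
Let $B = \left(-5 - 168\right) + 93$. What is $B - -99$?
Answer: $19$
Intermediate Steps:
$B = -80$ ($B = -173 + 93 = -80$)
$B - -99 = -80 - -99 = -80 + 99 = 19$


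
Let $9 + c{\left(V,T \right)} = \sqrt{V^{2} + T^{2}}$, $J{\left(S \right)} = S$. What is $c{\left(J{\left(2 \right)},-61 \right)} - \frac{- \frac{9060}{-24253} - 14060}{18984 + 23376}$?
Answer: $- \frac{222630640}{25683927} + 5 \sqrt{149} \approx 52.365$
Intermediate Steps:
$c{\left(V,T \right)} = -9 + \sqrt{T^{2} + V^{2}}$ ($c{\left(V,T \right)} = -9 + \sqrt{V^{2} + T^{2}} = -9 + \sqrt{T^{2} + V^{2}}$)
$c{\left(J{\left(2 \right)},-61 \right)} - \frac{- \frac{9060}{-24253} - 14060}{18984 + 23376} = \left(-9 + \sqrt{\left(-61\right)^{2} + 2^{2}}\right) - \frac{- \frac{9060}{-24253} - 14060}{18984 + 23376} = \left(-9 + \sqrt{3721 + 4}\right) - \frac{\left(-9060\right) \left(- \frac{1}{24253}\right) - 14060}{42360} = \left(-9 + \sqrt{3725}\right) - \left(\frac{9060}{24253} - 14060\right) \frac{1}{42360} = \left(-9 + 5 \sqrt{149}\right) - \left(- \frac{340988120}{24253}\right) \frac{1}{42360} = \left(-9 + 5 \sqrt{149}\right) - - \frac{8524703}{25683927} = \left(-9 + 5 \sqrt{149}\right) + \frac{8524703}{25683927} = - \frac{222630640}{25683927} + 5 \sqrt{149}$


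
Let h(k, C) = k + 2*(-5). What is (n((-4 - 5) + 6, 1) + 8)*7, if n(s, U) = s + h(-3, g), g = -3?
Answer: -56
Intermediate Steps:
h(k, C) = -10 + k (h(k, C) = k - 10 = -10 + k)
n(s, U) = -13 + s (n(s, U) = s + (-10 - 3) = s - 13 = -13 + s)
(n((-4 - 5) + 6, 1) + 8)*7 = ((-13 + ((-4 - 5) + 6)) + 8)*7 = ((-13 + (-9 + 6)) + 8)*7 = ((-13 - 3) + 8)*7 = (-16 + 8)*7 = -8*7 = -56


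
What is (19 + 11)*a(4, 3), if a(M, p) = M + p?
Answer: 210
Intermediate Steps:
(19 + 11)*a(4, 3) = (19 + 11)*(4 + 3) = 30*7 = 210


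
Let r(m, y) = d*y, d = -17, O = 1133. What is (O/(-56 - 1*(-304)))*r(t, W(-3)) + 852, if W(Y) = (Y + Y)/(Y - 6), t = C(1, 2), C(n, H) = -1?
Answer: 297683/372 ≈ 800.22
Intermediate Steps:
t = -1
W(Y) = 2*Y/(-6 + Y) (W(Y) = (2*Y)/(-6 + Y) = 2*Y/(-6 + Y))
r(m, y) = -17*y
(O/(-56 - 1*(-304)))*r(t, W(-3)) + 852 = (1133/(-56 - 1*(-304)))*(-34*(-3)/(-6 - 3)) + 852 = (1133/(-56 + 304))*(-34*(-3)/(-9)) + 852 = (1133/248)*(-34*(-3)*(-1)/9) + 852 = (1133*(1/248))*(-17*⅔) + 852 = (1133/248)*(-34/3) + 852 = -19261/372 + 852 = 297683/372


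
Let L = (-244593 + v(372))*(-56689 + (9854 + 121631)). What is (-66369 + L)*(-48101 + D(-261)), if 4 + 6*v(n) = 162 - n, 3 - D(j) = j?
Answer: 875288519932277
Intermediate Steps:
D(j) = 3 - j
v(n) = 79/3 - n/6 (v(n) = -⅔ + (162 - n)/6 = -⅔ + (27 - n/6) = 79/3 - n/6)
L = -18297245752 (L = (-244593 + (79/3 - ⅙*372))*(-56689 + (9854 + 121631)) = (-244593 + (79/3 - 62))*(-56689 + 131485) = (-244593 - 107/3)*74796 = -733886/3*74796 = -18297245752)
(-66369 + L)*(-48101 + D(-261)) = (-66369 - 18297245752)*(-48101 + (3 - 1*(-261))) = -18297312121*(-48101 + (3 + 261)) = -18297312121*(-48101 + 264) = -18297312121*(-47837) = 875288519932277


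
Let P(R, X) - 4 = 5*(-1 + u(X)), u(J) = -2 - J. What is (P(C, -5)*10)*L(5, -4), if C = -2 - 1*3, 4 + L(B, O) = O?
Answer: -1120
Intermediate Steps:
L(B, O) = -4 + O
C = -5 (C = -2 - 3 = -5)
P(R, X) = -11 - 5*X (P(R, X) = 4 + 5*(-1 + (-2 - X)) = 4 + 5*(-3 - X) = 4 + (-15 - 5*X) = -11 - 5*X)
(P(C, -5)*10)*L(5, -4) = ((-11 - 5*(-5))*10)*(-4 - 4) = ((-11 + 25)*10)*(-8) = (14*10)*(-8) = 140*(-8) = -1120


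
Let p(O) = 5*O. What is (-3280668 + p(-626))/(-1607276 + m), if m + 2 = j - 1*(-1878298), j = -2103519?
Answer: 3283798/1832499 ≈ 1.7920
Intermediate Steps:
m = -225223 (m = -2 + (-2103519 - 1*(-1878298)) = -2 + (-2103519 + 1878298) = -2 - 225221 = -225223)
(-3280668 + p(-626))/(-1607276 + m) = (-3280668 + 5*(-626))/(-1607276 - 225223) = (-3280668 - 3130)/(-1832499) = -3283798*(-1/1832499) = 3283798/1832499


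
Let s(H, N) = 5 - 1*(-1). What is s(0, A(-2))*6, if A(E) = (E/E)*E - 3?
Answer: 36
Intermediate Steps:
A(E) = -3 + E (A(E) = 1*E - 3 = E - 3 = -3 + E)
s(H, N) = 6 (s(H, N) = 5 + 1 = 6)
s(0, A(-2))*6 = 6*6 = 36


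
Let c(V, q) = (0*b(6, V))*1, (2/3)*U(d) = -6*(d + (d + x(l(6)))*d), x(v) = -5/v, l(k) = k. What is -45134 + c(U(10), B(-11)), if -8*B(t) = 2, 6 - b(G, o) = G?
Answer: -45134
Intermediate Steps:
b(G, o) = 6 - G
B(t) = -¼ (B(t) = -⅛*2 = -¼)
U(d) = -9*d - 9*d*(-⅚ + d) (U(d) = 3*(-6*(d + (d - 5/6)*d))/2 = 3*(-6*(d + (d - 5*⅙)*d))/2 = 3*(-6*(d + (d - ⅚)*d))/2 = 3*(-6*(d + (-⅚ + d)*d))/2 = 3*(-6*(d + d*(-⅚ + d)))/2 = 3*(-6*d - 6*d*(-⅚ + d))/2 = -9*d - 9*d*(-⅚ + d))
c(V, q) = 0 (c(V, q) = (0*(6 - 1*6))*1 = (0*(6 - 6))*1 = (0*0)*1 = 0*1 = 0)
-45134 + c(U(10), B(-11)) = -45134 + 0 = -45134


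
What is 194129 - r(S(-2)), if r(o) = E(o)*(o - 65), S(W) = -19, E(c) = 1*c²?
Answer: 224453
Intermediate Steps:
E(c) = c²
r(o) = o²*(-65 + o) (r(o) = o²*(o - 65) = o²*(-65 + o))
194129 - r(S(-2)) = 194129 - (-19)²*(-65 - 19) = 194129 - 361*(-84) = 194129 - 1*(-30324) = 194129 + 30324 = 224453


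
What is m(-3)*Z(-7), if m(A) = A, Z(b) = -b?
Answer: -21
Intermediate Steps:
m(-3)*Z(-7) = -(-3)*(-7) = -3*7 = -21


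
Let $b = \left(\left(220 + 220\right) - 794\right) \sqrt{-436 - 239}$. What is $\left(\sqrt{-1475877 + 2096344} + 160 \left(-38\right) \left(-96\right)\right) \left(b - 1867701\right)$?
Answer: $- 3 \left(583680 + \sqrt{620467}\right) \left(622567 + 1770 i \sqrt{3}\right) \approx -1.0916 \cdot 10^{12} - 5.3755 \cdot 10^{9} i$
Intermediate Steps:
$b = - 5310 i \sqrt{3}$ ($b = \left(440 - 794\right) \sqrt{-675} = - 354 \cdot 15 i \sqrt{3} = - 5310 i \sqrt{3} \approx - 9197.2 i$)
$\left(\sqrt{-1475877 + 2096344} + 160 \left(-38\right) \left(-96\right)\right) \left(b - 1867701\right) = \left(\sqrt{-1475877 + 2096344} + 160 \left(-38\right) \left(-96\right)\right) \left(- 5310 i \sqrt{3} - 1867701\right) = \left(\sqrt{620467} - -583680\right) \left(-1867701 - 5310 i \sqrt{3}\right) = \left(\sqrt{620467} + 583680\right) \left(-1867701 - 5310 i \sqrt{3}\right) = \left(583680 + \sqrt{620467}\right) \left(-1867701 - 5310 i \sqrt{3}\right) = \left(-1867701 - 5310 i \sqrt{3}\right) \left(583680 + \sqrt{620467}\right)$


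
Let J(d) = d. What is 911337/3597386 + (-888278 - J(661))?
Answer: -3197855802117/3597386 ≈ -8.8894e+5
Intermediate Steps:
911337/3597386 + (-888278 - J(661)) = 911337/3597386 + (-888278 - 1*661) = 911337*(1/3597386) + (-888278 - 661) = 911337/3597386 - 888939 = -3197855802117/3597386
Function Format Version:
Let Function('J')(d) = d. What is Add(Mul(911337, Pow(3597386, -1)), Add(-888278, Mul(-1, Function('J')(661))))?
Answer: Rational(-3197855802117, 3597386) ≈ -8.8894e+5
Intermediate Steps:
Add(Mul(911337, Pow(3597386, -1)), Add(-888278, Mul(-1, Function('J')(661)))) = Add(Mul(911337, Pow(3597386, -1)), Add(-888278, Mul(-1, 661))) = Add(Mul(911337, Rational(1, 3597386)), Add(-888278, -661)) = Add(Rational(911337, 3597386), -888939) = Rational(-3197855802117, 3597386)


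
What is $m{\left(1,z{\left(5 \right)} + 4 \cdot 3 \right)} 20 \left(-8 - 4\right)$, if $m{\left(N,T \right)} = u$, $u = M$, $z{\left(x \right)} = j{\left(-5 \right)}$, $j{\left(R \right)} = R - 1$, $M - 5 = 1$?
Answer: $-1440$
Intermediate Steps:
$M = 6$ ($M = 5 + 1 = 6$)
$j{\left(R \right)} = -1 + R$
$z{\left(x \right)} = -6$ ($z{\left(x \right)} = -1 - 5 = -6$)
$u = 6$
$m{\left(N,T \right)} = 6$
$m{\left(1,z{\left(5 \right)} + 4 \cdot 3 \right)} 20 \left(-8 - 4\right) = 6 \cdot 20 \left(-8 - 4\right) = 120 \left(-8 - 4\right) = 120 \left(-12\right) = -1440$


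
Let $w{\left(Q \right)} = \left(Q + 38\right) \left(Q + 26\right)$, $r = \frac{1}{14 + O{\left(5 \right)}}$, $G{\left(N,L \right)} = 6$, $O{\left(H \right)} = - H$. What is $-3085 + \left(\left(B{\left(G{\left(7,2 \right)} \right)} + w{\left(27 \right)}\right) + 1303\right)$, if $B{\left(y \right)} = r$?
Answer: $\frac{14968}{9} \approx 1663.1$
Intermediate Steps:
$r = \frac{1}{9}$ ($r = \frac{1}{14 - 5} = \frac{1}{9} \approx 0.11111$)
$w{\left(Q \right)} = \left(26 + Q\right) \left(38 + Q\right)$ ($w{\left(Q \right)} = \left(38 + Q\right) \left(26 + Q\right) = \left(26 + Q\right) \left(38 + Q\right)$)
$B{\left(y \right)} = \frac{1}{9}$
$-3085 + \left(\left(B{\left(G{\left(7,2 \right)} \right)} + w{\left(27 \right)}\right) + 1303\right) = -3085 + \left(\left(\frac{1}{9} + \left(988 + 27^{2} + 64 \cdot 27\right)\right) + 1303\right) = -3085 + \left(\left(\frac{1}{9} + \left(988 + 729 + 1728\right)\right) + 1303\right) = -3085 + \left(\left(\frac{1}{9} + 3445\right) + 1303\right) = -3085 + \left(\frac{31006}{9} + 1303\right) = -3085 + \frac{42733}{9} = \frac{14968}{9}$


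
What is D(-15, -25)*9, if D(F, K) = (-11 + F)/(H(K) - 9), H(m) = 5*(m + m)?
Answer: 234/259 ≈ 0.90347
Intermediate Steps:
H(m) = 10*m (H(m) = 5*(2*m) = 10*m)
D(F, K) = (-11 + F)/(-9 + 10*K) (D(F, K) = (-11 + F)/(10*K - 9) = (-11 + F)/(-9 + 10*K))
D(-15, -25)*9 = ((-11 - 15)/(-9 + 10*(-25)))*9 = (-26/(-9 - 250))*9 = (-26/(-259))*9 = -1/259*(-26)*9 = (26/259)*9 = 234/259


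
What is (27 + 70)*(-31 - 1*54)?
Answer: -8245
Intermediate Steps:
(27 + 70)*(-31 - 1*54) = 97*(-31 - 54) = 97*(-85) = -8245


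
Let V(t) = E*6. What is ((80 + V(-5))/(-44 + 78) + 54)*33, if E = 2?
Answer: 31812/17 ≈ 1871.3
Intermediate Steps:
V(t) = 12 (V(t) = 2*6 = 12)
((80 + V(-5))/(-44 + 78) + 54)*33 = ((80 + 12)/(-44 + 78) + 54)*33 = (92/34 + 54)*33 = (92*(1/34) + 54)*33 = (46/17 + 54)*33 = (964/17)*33 = 31812/17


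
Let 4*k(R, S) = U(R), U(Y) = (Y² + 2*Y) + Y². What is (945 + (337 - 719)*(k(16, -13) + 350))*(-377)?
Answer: 69634539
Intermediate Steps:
U(Y) = 2*Y + 2*Y²
k(R, S) = R*(1 + R)/2 (k(R, S) = (2*R*(1 + R))/4 = R*(1 + R)/2)
(945 + (337 - 719)*(k(16, -13) + 350))*(-377) = (945 + (337 - 719)*((½)*16*(1 + 16) + 350))*(-377) = (945 - 382*((½)*16*17 + 350))*(-377) = (945 - 382*(136 + 350))*(-377) = (945 - 382*486)*(-377) = (945 - 185652)*(-377) = -184707*(-377) = 69634539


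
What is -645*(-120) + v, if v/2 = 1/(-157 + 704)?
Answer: 42337802/547 ≈ 77400.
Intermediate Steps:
v = 2/547 (v = 2/(-157 + 704) = 2/547 ≈ 0.0036563)
-645*(-120) + v = -645*(-120) + 2/547 = 77400 + 2/547 = 42337802/547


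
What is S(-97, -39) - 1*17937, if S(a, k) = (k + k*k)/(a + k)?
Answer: -1220457/68 ≈ -17948.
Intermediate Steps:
S(a, k) = (k + k**2)/(a + k)
S(-97, -39) - 1*17937 = -39*(1 - 39)/(-97 - 39) - 1*17937 = -39*(-38)/(-136) - 17937 = -39*(-1/136)*(-38) - 17937 = -741/68 - 17937 = -1220457/68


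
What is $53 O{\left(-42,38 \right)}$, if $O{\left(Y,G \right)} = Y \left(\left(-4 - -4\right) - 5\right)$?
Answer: $11130$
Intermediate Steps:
$O{\left(Y,G \right)} = - 5 Y$ ($O{\left(Y,G \right)} = Y \left(\left(-4 + 4\right) - 5\right) = Y \left(0 - 5\right) = Y \left(-5\right) = - 5 Y$)
$53 O{\left(-42,38 \right)} = 53 \left(\left(-5\right) \left(-42\right)\right) = 53 \cdot 210 = 11130$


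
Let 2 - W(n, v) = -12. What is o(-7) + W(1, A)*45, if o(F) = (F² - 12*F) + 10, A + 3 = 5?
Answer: 773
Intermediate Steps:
A = 2 (A = -3 + 5 = 2)
W(n, v) = 14 (W(n, v) = 2 - 1*(-12) = 2 + 12 = 14)
o(F) = 10 + F² - 12*F
o(-7) + W(1, A)*45 = (10 + (-7)² - 12*(-7)) + 14*45 = (10 + 49 + 84) + 630 = 143 + 630 = 773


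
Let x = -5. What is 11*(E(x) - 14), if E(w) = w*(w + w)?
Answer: 396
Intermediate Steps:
E(w) = 2*w**2 (E(w) = w*(2*w) = 2*w**2)
11*(E(x) - 14) = 11*(2*(-5)**2 - 14) = 11*(2*25 - 14) = 11*(50 - 14) = 11*36 = 396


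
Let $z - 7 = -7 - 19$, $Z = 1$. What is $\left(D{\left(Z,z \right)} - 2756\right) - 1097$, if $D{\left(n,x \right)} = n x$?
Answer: $-3872$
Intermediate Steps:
$z = -19$ ($z = 7 - 26 = -19$)
$\left(D{\left(Z,z \right)} - 2756\right) - 1097 = \left(1 \left(-19\right) - 2756\right) - 1097 = \left(-19 - 2756\right) - 1097 = -2775 - 1097 = -3872$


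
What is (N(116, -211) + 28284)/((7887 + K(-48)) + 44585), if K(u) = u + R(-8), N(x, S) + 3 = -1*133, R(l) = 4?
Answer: 7037/13107 ≈ 0.53689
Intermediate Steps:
N(x, S) = -136 (N(x, S) = -3 - 1*133 = -3 - 133 = -136)
K(u) = 4 + u (K(u) = u + 4 = 4 + u)
(N(116, -211) + 28284)/((7887 + K(-48)) + 44585) = (-136 + 28284)/((7887 + (4 - 48)) + 44585) = 28148/((7887 - 44) + 44585) = 28148/(7843 + 44585) = 28148/52428 = 28148*(1/52428) = 7037/13107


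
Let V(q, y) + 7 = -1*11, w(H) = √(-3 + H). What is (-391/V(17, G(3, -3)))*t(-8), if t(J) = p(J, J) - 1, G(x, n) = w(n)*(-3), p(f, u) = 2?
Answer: 391/18 ≈ 21.722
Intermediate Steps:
G(x, n) = -3*√(-3 + n) (G(x, n) = √(-3 + n)*(-3) = -3*√(-3 + n))
t(J) = 1 (t(J) = 2 - 1 = 1)
V(q, y) = -18 (V(q, y) = -7 - 1*11 = -7 - 11 = -18)
(-391/V(17, G(3, -3)))*t(-8) = -391/(-18)*1 = -391*(-1/18)*1 = (391/18)*1 = 391/18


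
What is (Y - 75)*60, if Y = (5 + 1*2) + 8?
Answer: -3600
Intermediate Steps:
Y = 15 (Y = (5 + 2) + 8 = 7 + 8 = 15)
(Y - 75)*60 = (15 - 75)*60 = -60*60 = -3600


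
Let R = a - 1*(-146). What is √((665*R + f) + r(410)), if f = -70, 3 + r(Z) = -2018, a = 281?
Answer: 2*√70466 ≈ 530.91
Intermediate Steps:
r(Z) = -2021 (r(Z) = -3 - 2018 = -2021)
R = 427 (R = 281 - 1*(-146) = 281 + 146 = 427)
√((665*R + f) + r(410)) = √((665*427 - 70) - 2021) = √((283955 - 70) - 2021) = √(283885 - 2021) = √281864 = 2*√70466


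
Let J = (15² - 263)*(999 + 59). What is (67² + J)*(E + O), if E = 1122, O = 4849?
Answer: -213254265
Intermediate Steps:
J = -40204 (J = (225 - 263)*1058 = -38*1058 = -40204)
(67² + J)*(E + O) = (67² - 40204)*(1122 + 4849) = (4489 - 40204)*5971 = -35715*5971 = -213254265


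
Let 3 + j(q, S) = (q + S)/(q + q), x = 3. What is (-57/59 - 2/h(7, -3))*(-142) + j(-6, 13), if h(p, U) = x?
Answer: 161615/708 ≈ 228.27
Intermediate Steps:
h(p, U) = 3
j(q, S) = -3 + (S + q)/(2*q) (j(q, S) = -3 + (q + S)/(q + q) = -3 + (S + q)/((2*q)) = -3 + (S + q)*(1/(2*q)) = -3 + (S + q)/(2*q))
(-57/59 - 2/h(7, -3))*(-142) + j(-6, 13) = (-57/59 - 2/3)*(-142) + (1/2)*(13 - 5*(-6))/(-6) = (-57*1/59 - 2*1/3)*(-142) + (1/2)*(-1/6)*(13 + 30) = (-57/59 - 2/3)*(-142) + (1/2)*(-1/6)*43 = -289/177*(-142) - 43/12 = 41038/177 - 43/12 = 161615/708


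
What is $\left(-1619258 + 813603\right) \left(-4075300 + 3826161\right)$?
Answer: $200720081045$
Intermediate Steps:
$\left(-1619258 + 813603\right) \left(-4075300 + 3826161\right) = \left(-805655\right) \left(-249139\right) = 200720081045$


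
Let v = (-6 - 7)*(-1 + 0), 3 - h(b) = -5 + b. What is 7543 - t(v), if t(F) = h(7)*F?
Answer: 7530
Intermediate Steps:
h(b) = 8 - b (h(b) = 3 - (-5 + b) = 3 + (5 - b) = 8 - b)
v = 13 (v = -13*(-1) = 13)
t(F) = F (t(F) = (8 - 1*7)*F = (8 - 7)*F = 1*F = F)
7543 - t(v) = 7543 - 1*13 = 7543 - 13 = 7530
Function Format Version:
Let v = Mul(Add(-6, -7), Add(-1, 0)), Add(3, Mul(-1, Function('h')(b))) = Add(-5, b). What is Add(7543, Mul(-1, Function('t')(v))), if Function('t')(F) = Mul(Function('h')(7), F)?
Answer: 7530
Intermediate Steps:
Function('h')(b) = Add(8, Mul(-1, b)) (Function('h')(b) = Add(3, Mul(-1, Add(-5, b))) = Add(3, Add(5, Mul(-1, b))) = Add(8, Mul(-1, b)))
v = 13 (v = Mul(-13, -1) = 13)
Function('t')(F) = F (Function('t')(F) = Mul(Add(8, Mul(-1, 7)), F) = Mul(Add(8, -7), F) = Mul(1, F) = F)
Add(7543, Mul(-1, Function('t')(v))) = Add(7543, Mul(-1, 13)) = Add(7543, -13) = 7530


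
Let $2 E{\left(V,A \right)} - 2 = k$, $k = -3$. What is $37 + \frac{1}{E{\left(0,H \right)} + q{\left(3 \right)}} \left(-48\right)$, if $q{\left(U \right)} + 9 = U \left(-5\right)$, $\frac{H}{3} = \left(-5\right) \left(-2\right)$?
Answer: $\frac{1909}{49} \approx 38.959$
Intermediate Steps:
$H = 30$ ($H = 3 \left(\left(-5\right) \left(-2\right)\right) = 3 \cdot 10 = 30$)
$q{\left(U \right)} = -9 - 5 U$ ($q{\left(U \right)} = -9 + U \left(-5\right) = -9 - 5 U$)
$E{\left(V,A \right)} = - \frac{1}{2}$ ($E{\left(V,A \right)} = 1 + \frac{1}{2} \left(-3\right) = 1 - \frac{3}{2} = - \frac{1}{2}$)
$37 + \frac{1}{E{\left(0,H \right)} + q{\left(3 \right)}} \left(-48\right) = 37 + \frac{1}{- \frac{1}{2} - 24} \left(-48\right) = 37 + \frac{1}{- \frac{49}{2}} \left(-48\right) = 37 - - \frac{96}{49} = 37 + \frac{96}{49} = \frac{1909}{49}$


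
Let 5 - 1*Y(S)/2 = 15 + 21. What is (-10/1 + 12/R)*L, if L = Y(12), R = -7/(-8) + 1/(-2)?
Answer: -1364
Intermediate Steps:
R = 3/8 (R = -7*(-⅛) + 1*(-½) = 7/8 - ½ = 3/8 ≈ 0.37500)
Y(S) = -62 (Y(S) = 10 - 2*(15 + 21) = 10 - 2*36 = 10 - 72 = -62)
L = -62
(-10/1 + 12/R)*L = (-10/1 + 12/(3/8))*(-62) = (-10*1 + 12*(8/3))*(-62) = (-10 + 32)*(-62) = 22*(-62) = -1364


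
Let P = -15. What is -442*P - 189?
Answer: 6441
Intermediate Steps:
-442*P - 189 = -442*(-15) - 189 = 6630 - 189 = 6441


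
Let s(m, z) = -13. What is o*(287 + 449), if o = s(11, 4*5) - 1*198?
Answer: -155296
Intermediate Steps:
o = -211 (o = -13 - 1*198 = -13 - 198 = -211)
o*(287 + 449) = -211*(287 + 449) = -211*736 = -155296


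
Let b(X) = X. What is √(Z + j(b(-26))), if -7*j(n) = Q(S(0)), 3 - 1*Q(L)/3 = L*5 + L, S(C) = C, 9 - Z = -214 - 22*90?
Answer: 2*√26971/7 ≈ 46.922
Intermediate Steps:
Z = 2203 (Z = 9 - (-214 - 22*90) = 9 - (-214 - 1980) = 9 - 1*(-2194) = 9 + 2194 = 2203)
Q(L) = 9 - 18*L (Q(L) = 9 - 3*(L*5 + L) = 9 - 3*(5*L + L) = 9 - 18*L)
j(n) = -9/7 (j(n) = -(9 - 18*0)/7 = -(9 + 0)/7 = -⅐*9 = -9/7)
√(Z + j(b(-26))) = √(2203 - 9/7) = √(15412/7) = 2*√26971/7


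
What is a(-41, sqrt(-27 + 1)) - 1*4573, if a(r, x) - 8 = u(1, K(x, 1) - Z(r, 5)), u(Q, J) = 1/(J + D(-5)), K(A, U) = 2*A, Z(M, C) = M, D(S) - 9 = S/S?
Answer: 2*(-4565*sqrt(26) + 116407*I)/(-51*I + 2*sqrt(26)) ≈ -4565.0 - 0.0037701*I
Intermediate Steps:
D(S) = 10 (D(S) = 9 + S/S = 9 + 1 = 10)
u(Q, J) = 1/(10 + J) (u(Q, J) = 1/(J + 10) = 1/(10 + J))
a(r, x) = 8 + 1/(10 - r + 2*x) (a(r, x) = 8 + 1/(10 + (2*x - r)) = 8 + 1/(10 + (-r + 2*x)) = 8 + 1/(10 - r + 2*x))
a(-41, sqrt(-27 + 1)) - 1*4573 = (81 - 8*(-41) + 16*sqrt(-27 + 1))/(10 - 1*(-41) + 2*sqrt(-27 + 1)) - 1*4573 = (81 + 328 + 16*sqrt(-26))/(10 + 41 + 2*sqrt(-26)) - 4573 = (81 + 328 + 16*(I*sqrt(26)))/(10 + 41 + 2*(I*sqrt(26))) - 4573 = (81 + 328 + 16*I*sqrt(26))/(10 + 41 + 2*I*sqrt(26)) - 4573 = (409 + 16*I*sqrt(26))/(51 + 2*I*sqrt(26)) - 4573 = -4573 + (409 + 16*I*sqrt(26))/(51 + 2*I*sqrt(26))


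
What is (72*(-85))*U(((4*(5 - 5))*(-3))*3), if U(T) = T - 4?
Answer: 24480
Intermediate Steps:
U(T) = -4 + T
(72*(-85))*U(((4*(5 - 5))*(-3))*3) = (72*(-85))*(-4 + ((4*(5 - 5))*(-3))*3) = -6120*(-4 + ((4*0)*(-3))*3) = -6120*(-4 + (0*(-3))*3) = -6120*(-4 + 0*3) = -6120*(-4 + 0) = -6120*(-4) = 24480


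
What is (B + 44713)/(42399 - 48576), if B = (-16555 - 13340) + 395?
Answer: -5071/2059 ≈ -2.4628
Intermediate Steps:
B = -29500 (B = -29895 + 395 = -29500)
(B + 44713)/(42399 - 48576) = (-29500 + 44713)/(42399 - 48576) = 15213/(-6177) = 15213*(-1/6177) = -5071/2059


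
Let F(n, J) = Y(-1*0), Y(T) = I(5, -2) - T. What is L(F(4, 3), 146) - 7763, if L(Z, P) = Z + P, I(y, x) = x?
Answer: -7619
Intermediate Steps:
Y(T) = -2 - T
F(n, J) = -2 (F(n, J) = -2 - (-1)*0 = -2 - 1*0 = -2 + 0 = -2)
L(Z, P) = P + Z
L(F(4, 3), 146) - 7763 = (146 - 2) - 7763 = 144 - 7763 = -7619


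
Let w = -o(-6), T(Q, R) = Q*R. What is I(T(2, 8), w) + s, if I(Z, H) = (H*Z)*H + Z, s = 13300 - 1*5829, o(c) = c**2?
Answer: 28223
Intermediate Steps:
w = -36 (w = -1*(-6)**2 = -1*36 = -36)
s = 7471 (s = 13300 - 5829 = 7471)
I(Z, H) = Z + Z*H**2 (I(Z, H) = Z*H**2 + Z = Z + Z*H**2)
I(T(2, 8), w) + s = (2*8)*(1 + (-36)**2) + 7471 = 16*(1 + 1296) + 7471 = 16*1297 + 7471 = 20752 + 7471 = 28223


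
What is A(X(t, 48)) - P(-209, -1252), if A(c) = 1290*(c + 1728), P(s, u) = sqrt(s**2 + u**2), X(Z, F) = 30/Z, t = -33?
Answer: 24507420/11 - sqrt(1611185) ≈ 2.2267e+6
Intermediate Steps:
A(c) = 2229120 + 1290*c (A(c) = 1290*(1728 + c) = 2229120 + 1290*c)
A(X(t, 48)) - P(-209, -1252) = (2229120 + 1290*(30/(-33))) - sqrt((-209)**2 + (-1252)**2) = (2229120 + 1290*(30*(-1/33))) - sqrt(43681 + 1567504) = (2229120 + 1290*(-10/11)) - sqrt(1611185) = (2229120 - 12900/11) - sqrt(1611185) = 24507420/11 - sqrt(1611185)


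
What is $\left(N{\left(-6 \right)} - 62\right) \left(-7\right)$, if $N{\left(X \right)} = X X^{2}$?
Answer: $1946$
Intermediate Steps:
$N{\left(X \right)} = X^{3}$
$\left(N{\left(-6 \right)} - 62\right) \left(-7\right) = \left(\left(-6\right)^{3} - 62\right) \left(-7\right) = \left(-216 - 62\right) \left(-7\right) = \left(-278\right) \left(-7\right) = 1946$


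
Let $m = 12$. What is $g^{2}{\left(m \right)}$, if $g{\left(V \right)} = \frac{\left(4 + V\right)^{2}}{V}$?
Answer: $\frac{4096}{9} \approx 455.11$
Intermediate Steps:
$g{\left(V \right)} = \frac{\left(4 + V\right)^{2}}{V}$
$g^{2}{\left(m \right)} = \left(\frac{\left(4 + 12\right)^{2}}{12}\right)^{2} = \left(\frac{16^{2}}{12}\right)^{2} = \left(\frac{1}{12} \cdot 256\right)^{2} = \left(\frac{64}{3}\right)^{2} = \frac{4096}{9}$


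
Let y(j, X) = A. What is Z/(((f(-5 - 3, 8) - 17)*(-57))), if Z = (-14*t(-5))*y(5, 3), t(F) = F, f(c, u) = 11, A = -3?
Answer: -35/57 ≈ -0.61403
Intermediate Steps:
y(j, X) = -3
Z = -210 (Z = -14*(-5)*(-3) = 70*(-3) = -210)
Z/(((f(-5 - 3, 8) - 17)*(-57))) = -210*(-1/(57*(11 - 17))) = -210/((-6*(-57))) = -210/342 = -210*1/342 = -35/57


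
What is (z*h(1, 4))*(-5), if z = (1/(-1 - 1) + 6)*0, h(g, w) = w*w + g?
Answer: 0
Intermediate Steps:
h(g, w) = g + w² (h(g, w) = w² + g = g + w²)
z = 0 (z = (1/(-2) + 6)*0 = (-½ + 6)*0 = (11/2)*0 = 0)
(z*h(1, 4))*(-5) = (0*(1 + 4²))*(-5) = (0*(1 + 16))*(-5) = (0*17)*(-5) = 0*(-5) = 0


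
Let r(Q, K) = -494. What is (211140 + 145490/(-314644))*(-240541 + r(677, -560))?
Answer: -8006434126036725/157322 ≈ -5.0892e+10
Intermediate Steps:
(211140 + 145490/(-314644))*(-240541 + r(677, -560)) = (211140 + 145490/(-314644))*(-240541 - 494) = (211140 + 145490*(-1/314644))*(-241035) = (211140 - 72745/157322)*(-241035) = (33216894335/157322)*(-241035) = -8006434126036725/157322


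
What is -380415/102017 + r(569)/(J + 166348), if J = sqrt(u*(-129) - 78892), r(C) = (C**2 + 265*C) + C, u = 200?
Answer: 5*(-152166*sqrt(26173) + 2962293493*I)/(204034*(sqrt(26173) - 83174*I)) ≈ -0.8728 - 0.0055554*I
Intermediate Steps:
r(C) = C**2 + 266*C
J = 2*I*sqrt(26173) (J = sqrt(200*(-129) - 78892) = sqrt(-25800 - 78892) = sqrt(-104692) = 2*I*sqrt(26173) ≈ 323.56*I)
-380415/102017 + r(569)/(J + 166348) = -380415/102017 + (569*(266 + 569))/(2*I*sqrt(26173) + 166348) = -380415*1/102017 + (569*835)/(166348 + 2*I*sqrt(26173)) = -380415/102017 + 475115/(166348 + 2*I*sqrt(26173))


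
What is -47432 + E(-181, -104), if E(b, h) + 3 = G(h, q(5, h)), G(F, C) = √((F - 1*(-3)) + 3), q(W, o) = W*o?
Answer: -47435 + 7*I*√2 ≈ -47435.0 + 9.8995*I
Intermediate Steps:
G(F, C) = √(6 + F) (G(F, C) = √((F + 3) + 3) = √((3 + F) + 3) = √(6 + F))
E(b, h) = -3 + √(6 + h)
-47432 + E(-181, -104) = -47432 + (-3 + √(6 - 104)) = -47432 + (-3 + √(-98)) = -47432 + (-3 + 7*I*√2) = -47435 + 7*I*√2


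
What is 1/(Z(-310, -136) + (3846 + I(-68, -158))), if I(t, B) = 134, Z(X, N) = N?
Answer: 1/3844 ≈ 0.00026015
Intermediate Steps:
1/(Z(-310, -136) + (3846 + I(-68, -158))) = 1/(-136 + (3846 + 134)) = 1/(-136 + 3980) = 1/3844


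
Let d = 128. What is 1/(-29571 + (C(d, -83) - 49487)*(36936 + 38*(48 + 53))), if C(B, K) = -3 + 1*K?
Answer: -1/2021319073 ≈ -4.9473e-10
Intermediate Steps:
C(B, K) = -3 + K
1/(-29571 + (C(d, -83) - 49487)*(36936 + 38*(48 + 53))) = 1/(-29571 + ((-3 - 83) - 49487)*(36936 + 38*(48 + 53))) = 1/(-29571 + (-86 - 49487)*(36936 + 38*101)) = 1/(-29571 - 49573*(36936 + 3838)) = 1/(-29571 - 49573*40774) = 1/(-29571 - 2021289502) = 1/(-2021319073) = -1/2021319073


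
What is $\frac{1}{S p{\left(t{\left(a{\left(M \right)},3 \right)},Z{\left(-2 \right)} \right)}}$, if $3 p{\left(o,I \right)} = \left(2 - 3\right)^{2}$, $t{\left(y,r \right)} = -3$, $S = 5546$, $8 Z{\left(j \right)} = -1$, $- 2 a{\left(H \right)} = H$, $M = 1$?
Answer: $\frac{3}{5546} \approx 0.00054093$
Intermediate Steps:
$a{\left(H \right)} = - \frac{H}{2}$
$Z{\left(j \right)} = - \frac{1}{8}$ ($Z{\left(j \right)} = \frac{1}{8} \left(-1\right) = - \frac{1}{8}$)
$p{\left(o,I \right)} = \frac{1}{3}$ ($p{\left(o,I \right)} = \frac{\left(2 - 3\right)^{2}}{3} = \frac{\left(-1\right)^{2}}{3} = \frac{1}{3} \cdot 1 = \frac{1}{3}$)
$\frac{1}{S p{\left(t{\left(a{\left(M \right)},3 \right)},Z{\left(-2 \right)} \right)}} = \frac{1}{5546 \cdot \frac{1}{3}} = \frac{1}{\frac{5546}{3}} = \frac{3}{5546}$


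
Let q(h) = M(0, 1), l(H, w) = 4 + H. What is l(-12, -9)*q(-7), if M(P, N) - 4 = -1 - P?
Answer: -24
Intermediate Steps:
M(P, N) = 3 - P (M(P, N) = 4 + (-1 - P) = 3 - P)
q(h) = 3 (q(h) = 3 - 1*0 = 3 + 0 = 3)
l(-12, -9)*q(-7) = (4 - 12)*3 = -8*3 = -24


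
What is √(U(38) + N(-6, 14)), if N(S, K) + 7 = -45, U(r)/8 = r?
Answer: 6*√7 ≈ 15.875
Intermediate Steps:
U(r) = 8*r
N(S, K) = -52 (N(S, K) = -7 - 45 = -52)
√(U(38) + N(-6, 14)) = √(8*38 - 52) = √(304 - 52) = √252 = 6*√7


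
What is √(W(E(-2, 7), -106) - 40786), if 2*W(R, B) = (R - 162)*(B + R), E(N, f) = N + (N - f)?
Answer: I*√122662/2 ≈ 175.12*I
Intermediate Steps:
E(N, f) = -f + 2*N
W(R, B) = (-162 + R)*(B + R)/2 (W(R, B) = ((R - 162)*(B + R))/2 = ((-162 + R)*(B + R))/2 = (-162 + R)*(B + R)/2)
√(W(E(-2, 7), -106) - 40786) = √(((-1*7 + 2*(-2))²/2 - 81*(-106) - 81*(-1*7 + 2*(-2)) + (½)*(-106)*(-1*7 + 2*(-2))) - 40786) = √(((-7 - 4)²/2 + 8586 - 81*(-7 - 4) + (½)*(-106)*(-7 - 4)) - 40786) = √(((½)*(-11)² + 8586 - 81*(-11) + (½)*(-106)*(-11)) - 40786) = √(((½)*121 + 8586 + 891 + 583) - 40786) = √((121/2 + 8586 + 891 + 583) - 40786) = √(20241/2 - 40786) = √(-61331/2) = I*√122662/2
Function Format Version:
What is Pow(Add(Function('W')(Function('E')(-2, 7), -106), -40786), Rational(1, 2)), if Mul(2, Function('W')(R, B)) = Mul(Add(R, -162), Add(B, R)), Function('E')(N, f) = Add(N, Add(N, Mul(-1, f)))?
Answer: Mul(Rational(1, 2), I, Pow(122662, Rational(1, 2))) ≈ Mul(175.12, I)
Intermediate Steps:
Function('E')(N, f) = Add(Mul(-1, f), Mul(2, N))
Function('W')(R, B) = Mul(Rational(1, 2), Add(-162, R), Add(B, R)) (Function('W')(R, B) = Mul(Rational(1, 2), Mul(Add(R, -162), Add(B, R))) = Mul(Rational(1, 2), Mul(Add(-162, R), Add(B, R))) = Mul(Rational(1, 2), Add(-162, R), Add(B, R)))
Pow(Add(Function('W')(Function('E')(-2, 7), -106), -40786), Rational(1, 2)) = Pow(Add(Add(Mul(Rational(1, 2), Pow(Add(Mul(-1, 7), Mul(2, -2)), 2)), Mul(-81, -106), Mul(-81, Add(Mul(-1, 7), Mul(2, -2))), Mul(Rational(1, 2), -106, Add(Mul(-1, 7), Mul(2, -2)))), -40786), Rational(1, 2)) = Pow(Add(Add(Mul(Rational(1, 2), Pow(Add(-7, -4), 2)), 8586, Mul(-81, Add(-7, -4)), Mul(Rational(1, 2), -106, Add(-7, -4))), -40786), Rational(1, 2)) = Pow(Add(Add(Mul(Rational(1, 2), Pow(-11, 2)), 8586, Mul(-81, -11), Mul(Rational(1, 2), -106, -11)), -40786), Rational(1, 2)) = Pow(Add(Add(Mul(Rational(1, 2), 121), 8586, 891, 583), -40786), Rational(1, 2)) = Pow(Add(Add(Rational(121, 2), 8586, 891, 583), -40786), Rational(1, 2)) = Pow(Add(Rational(20241, 2), -40786), Rational(1, 2)) = Pow(Rational(-61331, 2), Rational(1, 2)) = Mul(Rational(1, 2), I, Pow(122662, Rational(1, 2)))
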